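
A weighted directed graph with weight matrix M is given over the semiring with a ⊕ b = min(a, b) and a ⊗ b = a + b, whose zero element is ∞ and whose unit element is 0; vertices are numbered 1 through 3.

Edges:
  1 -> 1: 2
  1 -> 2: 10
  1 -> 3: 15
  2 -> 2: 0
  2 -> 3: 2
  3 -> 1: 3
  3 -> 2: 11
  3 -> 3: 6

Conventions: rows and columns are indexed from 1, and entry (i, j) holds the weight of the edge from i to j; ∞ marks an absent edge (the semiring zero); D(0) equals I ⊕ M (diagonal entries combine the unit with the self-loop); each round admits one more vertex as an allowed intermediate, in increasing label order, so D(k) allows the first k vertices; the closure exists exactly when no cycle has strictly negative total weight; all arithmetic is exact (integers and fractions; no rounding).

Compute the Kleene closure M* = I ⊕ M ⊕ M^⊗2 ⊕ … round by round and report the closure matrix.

D(0):
  [0, 10, 15]
  [∞, 0, 2]
  [3, 11, 0]
D(1):
  [0, 10, 15]
  [∞, 0, 2]
  [3, 11, 0]
D(2):
  [0, 10, 12]
  [∞, 0, 2]
  [3, 11, 0]
D(3):
  [0, 10, 12]
  [5, 0, 2]
  [3, 11, 0]
Answer: M* = [[0, 10, 12], [5, 0, 2], [3, 11, 0]]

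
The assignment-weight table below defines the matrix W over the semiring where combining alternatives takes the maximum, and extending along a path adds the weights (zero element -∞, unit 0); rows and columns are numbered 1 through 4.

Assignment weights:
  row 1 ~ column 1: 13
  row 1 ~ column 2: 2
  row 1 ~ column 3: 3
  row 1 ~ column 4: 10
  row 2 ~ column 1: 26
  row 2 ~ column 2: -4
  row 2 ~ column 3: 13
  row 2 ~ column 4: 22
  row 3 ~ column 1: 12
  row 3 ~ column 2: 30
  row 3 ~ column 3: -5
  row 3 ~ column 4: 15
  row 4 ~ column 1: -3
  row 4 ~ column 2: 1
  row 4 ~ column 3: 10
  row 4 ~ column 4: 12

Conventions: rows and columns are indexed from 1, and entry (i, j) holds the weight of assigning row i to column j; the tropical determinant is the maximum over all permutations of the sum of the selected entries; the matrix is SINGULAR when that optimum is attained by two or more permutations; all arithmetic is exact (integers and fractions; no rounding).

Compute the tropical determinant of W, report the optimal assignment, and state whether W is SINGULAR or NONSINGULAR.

σ = (1, 2, 3, 4): 13 + (-4) + (-5) + 12 = 16
σ = (1, 2, 4, 3): 13 + (-4) + 15 + 10 = 34
σ = (1, 3, 2, 4): 13 + 13 + 30 + 12 = 68
σ = (1, 3, 4, 2): 13 + 13 + 15 + 1 = 42
σ = (1, 4, 2, 3): 13 + 22 + 30 + 10 = 75
σ = (1, 4, 3, 2): 13 + 22 + (-5) + 1 = 31
σ = (2, 1, 3, 4): 2 + 26 + (-5) + 12 = 35
σ = (2, 1, 4, 3): 2 + 26 + 15 + 10 = 53
σ = (2, 3, 1, 4): 2 + 13 + 12 + 12 = 39
σ = (2, 3, 4, 1): 2 + 13 + 15 + (-3) = 27
σ = (2, 4, 1, 3): 2 + 22 + 12 + 10 = 46
σ = (2, 4, 3, 1): 2 + 22 + (-5) + (-3) = 16
σ = (3, 1, 2, 4): 3 + 26 + 30 + 12 = 71
σ = (3, 1, 4, 2): 3 + 26 + 15 + 1 = 45
σ = (3, 2, 1, 4): 3 + (-4) + 12 + 12 = 23
σ = (3, 2, 4, 1): 3 + (-4) + 15 + (-3) = 11
σ = (3, 4, 1, 2): 3 + 22 + 12 + 1 = 38
σ = (3, 4, 2, 1): 3 + 22 + 30 + (-3) = 52
σ = (4, 1, 2, 3): 10 + 26 + 30 + 10 = 76
σ = (4, 1, 3, 2): 10 + 26 + (-5) + 1 = 32
σ = (4, 2, 1, 3): 10 + (-4) + 12 + 10 = 28
σ = (4, 2, 3, 1): 10 + (-4) + (-5) + (-3) = -2
σ = (4, 3, 1, 2): 10 + 13 + 12 + 1 = 36
σ = (4, 3, 2, 1): 10 + 13 + 30 + (-3) = 50
Optimal value attained by: σ = (4, 1, 2, 3).
Answer: det⊕(W) = 76; verdict: NONSINGULAR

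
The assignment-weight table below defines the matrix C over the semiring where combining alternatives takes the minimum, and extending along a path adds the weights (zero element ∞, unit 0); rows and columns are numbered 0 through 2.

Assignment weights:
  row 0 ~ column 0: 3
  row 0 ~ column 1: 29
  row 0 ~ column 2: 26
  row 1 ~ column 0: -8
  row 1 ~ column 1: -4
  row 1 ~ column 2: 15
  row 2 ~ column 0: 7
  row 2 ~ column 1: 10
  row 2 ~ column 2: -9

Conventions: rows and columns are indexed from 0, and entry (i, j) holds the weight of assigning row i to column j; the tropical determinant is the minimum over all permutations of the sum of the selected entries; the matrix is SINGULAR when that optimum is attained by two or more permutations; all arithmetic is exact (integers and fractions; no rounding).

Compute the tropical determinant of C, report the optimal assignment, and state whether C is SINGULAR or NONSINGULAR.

σ = (0, 1, 2): 3 + (-4) + (-9) = -10
σ = (0, 2, 1): 3 + 15 + 10 = 28
σ = (1, 0, 2): 29 + (-8) + (-9) = 12
σ = (1, 2, 0): 29 + 15 + 7 = 51
σ = (2, 0, 1): 26 + (-8) + 10 = 28
σ = (2, 1, 0): 26 + (-4) + 7 = 29
Optimal value attained by: σ = (0, 1, 2).
Answer: det⊕(C) = -10; verdict: NONSINGULAR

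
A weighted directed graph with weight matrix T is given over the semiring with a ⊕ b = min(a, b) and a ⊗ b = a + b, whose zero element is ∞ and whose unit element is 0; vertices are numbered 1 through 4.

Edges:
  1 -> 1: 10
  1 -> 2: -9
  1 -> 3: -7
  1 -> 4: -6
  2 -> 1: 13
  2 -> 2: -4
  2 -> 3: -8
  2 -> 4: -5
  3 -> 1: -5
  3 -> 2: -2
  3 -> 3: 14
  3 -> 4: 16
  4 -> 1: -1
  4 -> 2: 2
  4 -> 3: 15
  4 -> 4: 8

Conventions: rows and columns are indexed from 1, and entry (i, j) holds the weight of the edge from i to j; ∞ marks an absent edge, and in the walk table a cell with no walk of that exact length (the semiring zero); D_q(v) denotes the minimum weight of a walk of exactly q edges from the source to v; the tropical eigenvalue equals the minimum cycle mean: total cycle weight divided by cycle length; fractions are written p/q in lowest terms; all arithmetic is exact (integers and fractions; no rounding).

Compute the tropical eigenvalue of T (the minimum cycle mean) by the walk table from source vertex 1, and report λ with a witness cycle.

q=0: [0, ∞, ∞, ∞]
q=1: [10, -9, -7, -6]
q=2: [-12, -13, -17, -14]
q=3: [-22, -21, -21, -18]
q=4: [-26, -31, -29, -28]
Optimal cycle mean attained by: cycle 1->2->3->1, total (-9) + (-8) + (-5), length 3.
Answer: λ = -22/3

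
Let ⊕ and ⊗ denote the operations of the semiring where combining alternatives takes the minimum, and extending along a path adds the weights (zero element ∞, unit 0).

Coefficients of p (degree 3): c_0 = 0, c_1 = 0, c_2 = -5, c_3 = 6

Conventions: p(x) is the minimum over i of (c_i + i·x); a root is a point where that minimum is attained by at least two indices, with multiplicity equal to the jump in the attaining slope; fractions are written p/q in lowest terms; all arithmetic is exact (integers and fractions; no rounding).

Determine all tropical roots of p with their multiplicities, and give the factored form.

hull edge (i=0, c=0) to (i=2, c=-5): slope -5/2, span 2
hull edge (i=2, c=-5) to (i=3, c=6): slope 11, span 1
Factored form: p(x) = 6 ⊗ (x ⊕ (-11)) ⊗ (x ⊕ 5/2) ⊗ (x ⊕ 5/2)
Answer: roots = -11 (mult 1), 5/2 (mult 2)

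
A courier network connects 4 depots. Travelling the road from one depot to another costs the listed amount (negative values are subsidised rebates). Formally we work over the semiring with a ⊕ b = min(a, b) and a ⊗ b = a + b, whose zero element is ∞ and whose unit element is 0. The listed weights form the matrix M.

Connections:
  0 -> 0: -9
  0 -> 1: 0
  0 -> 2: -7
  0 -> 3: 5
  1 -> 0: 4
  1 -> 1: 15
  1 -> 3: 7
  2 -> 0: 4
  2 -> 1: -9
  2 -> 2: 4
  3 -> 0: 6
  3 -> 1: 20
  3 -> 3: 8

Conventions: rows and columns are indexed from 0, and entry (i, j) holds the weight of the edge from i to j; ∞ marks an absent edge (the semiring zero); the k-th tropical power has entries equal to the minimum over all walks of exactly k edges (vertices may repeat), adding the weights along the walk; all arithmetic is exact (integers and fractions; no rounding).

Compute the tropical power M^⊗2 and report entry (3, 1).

M^⊗2:
  [-18, -16, -16, -4]
  [-5, 4, -3, 9]
  [-5, -5, -3, -2]
  [-3, 6, -1, 11]
Key observation: the optimum is the walk 3->0->1, with weight 6 + 0 = 6.
Optimal value attained by: walk 3->0->1.
Answer: (M^⊗2)[3][1] = 6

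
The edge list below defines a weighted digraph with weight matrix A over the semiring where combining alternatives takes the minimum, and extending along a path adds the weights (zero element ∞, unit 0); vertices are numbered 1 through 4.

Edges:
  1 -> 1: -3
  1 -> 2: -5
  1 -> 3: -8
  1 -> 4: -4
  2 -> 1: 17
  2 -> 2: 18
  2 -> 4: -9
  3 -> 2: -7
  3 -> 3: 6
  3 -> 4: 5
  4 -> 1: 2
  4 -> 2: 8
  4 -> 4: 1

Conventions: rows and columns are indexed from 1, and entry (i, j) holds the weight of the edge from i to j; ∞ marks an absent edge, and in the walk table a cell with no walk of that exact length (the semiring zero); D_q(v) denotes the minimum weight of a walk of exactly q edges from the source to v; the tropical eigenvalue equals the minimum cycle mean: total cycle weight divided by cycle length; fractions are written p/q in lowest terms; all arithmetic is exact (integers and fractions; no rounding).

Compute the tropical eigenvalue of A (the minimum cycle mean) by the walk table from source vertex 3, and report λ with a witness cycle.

q=0: [∞, ∞, 0, ∞]
q=1: [∞, -7, 6, 5]
q=2: [7, -1, 12, -16]
q=3: [-14, -8, -1, -15]
q=4: [-17, -19, -22, -18]
Optimal cycle mean attained by: cycle 1->3->2->4->1, total (-8) + (-7) + (-9) + 2, length 4.
Answer: λ = -11/2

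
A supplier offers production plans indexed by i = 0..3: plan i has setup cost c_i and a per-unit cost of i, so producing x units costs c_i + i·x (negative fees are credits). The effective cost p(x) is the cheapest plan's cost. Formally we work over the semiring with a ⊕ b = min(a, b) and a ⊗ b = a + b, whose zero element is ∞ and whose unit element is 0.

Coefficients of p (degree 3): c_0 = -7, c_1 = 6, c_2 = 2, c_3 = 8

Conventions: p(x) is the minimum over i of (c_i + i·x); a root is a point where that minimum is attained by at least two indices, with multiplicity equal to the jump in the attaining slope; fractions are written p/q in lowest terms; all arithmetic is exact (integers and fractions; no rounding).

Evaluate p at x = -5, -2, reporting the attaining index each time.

p(-5) = min(-7+0·(-5)=-7, 6+1·(-5)=1, 2+2·(-5)=-8, 8+3·(-5)=-7) = -8 (attained by i=2)
p(-2) = min(-7+0·(-2)=-7, 6+1·(-2)=4, 2+2·(-2)=-2, 8+3·(-2)=2) = -7 (attained by i=0)
Answer: p(-5) = -8; p(-2) = -7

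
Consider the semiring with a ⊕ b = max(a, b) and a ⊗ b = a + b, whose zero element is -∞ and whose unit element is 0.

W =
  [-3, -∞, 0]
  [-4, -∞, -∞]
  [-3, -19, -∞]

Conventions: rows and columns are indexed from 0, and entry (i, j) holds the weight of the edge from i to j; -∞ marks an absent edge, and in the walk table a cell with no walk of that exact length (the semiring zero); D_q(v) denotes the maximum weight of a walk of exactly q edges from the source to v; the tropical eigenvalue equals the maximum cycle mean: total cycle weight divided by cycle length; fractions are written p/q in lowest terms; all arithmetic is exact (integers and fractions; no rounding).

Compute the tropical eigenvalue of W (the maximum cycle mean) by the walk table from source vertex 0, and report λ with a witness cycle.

q=0: [0, -∞, -∞]
q=1: [-3, -∞, 0]
q=2: [-3, -19, -3]
q=3: [-6, -22, -3]
Optimal cycle mean attained by: cycle 0->2->0, total 0 + (-3), length 2.
Answer: λ = -3/2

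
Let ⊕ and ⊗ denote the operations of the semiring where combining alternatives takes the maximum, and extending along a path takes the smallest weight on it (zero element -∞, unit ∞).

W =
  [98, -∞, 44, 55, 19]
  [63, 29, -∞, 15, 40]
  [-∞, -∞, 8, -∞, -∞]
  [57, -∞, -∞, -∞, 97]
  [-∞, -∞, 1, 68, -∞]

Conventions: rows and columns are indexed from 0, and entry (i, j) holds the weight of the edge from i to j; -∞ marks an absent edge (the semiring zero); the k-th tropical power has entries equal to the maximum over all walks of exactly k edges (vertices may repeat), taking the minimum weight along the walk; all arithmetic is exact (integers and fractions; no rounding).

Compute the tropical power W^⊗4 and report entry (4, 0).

W^⊗2:
  [98, -∞, 44, 55, 55]
  [63, 29, 44, 55, 29]
  [-∞, -∞, 8, -∞, -∞]
  [57, -∞, 44, 68, 19]
  [57, -∞, 1, -∞, 68]
W^⊗3:
  [98, -∞, 44, 55, 55]
  [63, 29, 44, 55, 55]
  [-∞, -∞, 8, -∞, -∞]
  [57, -∞, 44, 55, 68]
  [57, -∞, 44, 68, 19]
W^⊗4:
  [98, -∞, 44, 55, 55]
  [63, 29, 44, 55, 55]
  [-∞, -∞, 8, -∞, -∞]
  [57, -∞, 44, 68, 55]
  [57, -∞, 44, 55, 68]
Key observation: the optimum is the walk 4->3->0->0->0, with weight 68 min 57 min 98 min 98 = 57.
Optimal value attained by: walk 4->3->0->0->0.
Answer: (W^⊗4)[4][0] = 57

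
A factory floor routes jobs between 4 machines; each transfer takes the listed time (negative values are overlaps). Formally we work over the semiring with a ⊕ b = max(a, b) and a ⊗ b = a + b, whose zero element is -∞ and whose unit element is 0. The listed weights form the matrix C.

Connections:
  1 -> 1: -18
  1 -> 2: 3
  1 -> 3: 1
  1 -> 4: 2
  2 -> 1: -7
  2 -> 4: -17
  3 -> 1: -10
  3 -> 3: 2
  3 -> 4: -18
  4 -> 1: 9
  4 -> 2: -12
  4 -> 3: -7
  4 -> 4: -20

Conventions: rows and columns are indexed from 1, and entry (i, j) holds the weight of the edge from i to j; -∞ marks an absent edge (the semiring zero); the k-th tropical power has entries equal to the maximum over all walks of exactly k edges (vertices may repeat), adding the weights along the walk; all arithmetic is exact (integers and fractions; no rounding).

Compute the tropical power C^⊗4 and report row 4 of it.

C^⊗2:
  [11, -10, 3, -14]
  [-8, -4, -6, -5]
  [-8, -7, 4, -8]
  [-9, 12, 10, 11]
C^⊗3:
  [-5, 14, 12, 13]
  [4, -5, -4, -6]
  [1, -5, 6, -6]
  [20, -1, 12, -5]
C^⊗4:
  [22, 1, 14, -3]
  [3, 7, 5, 6]
  [3, 4, 8, 3]
  [4, 23, 21, 22]
Answer: row 4 of C^⊗4 = [4, 23, 21, 22]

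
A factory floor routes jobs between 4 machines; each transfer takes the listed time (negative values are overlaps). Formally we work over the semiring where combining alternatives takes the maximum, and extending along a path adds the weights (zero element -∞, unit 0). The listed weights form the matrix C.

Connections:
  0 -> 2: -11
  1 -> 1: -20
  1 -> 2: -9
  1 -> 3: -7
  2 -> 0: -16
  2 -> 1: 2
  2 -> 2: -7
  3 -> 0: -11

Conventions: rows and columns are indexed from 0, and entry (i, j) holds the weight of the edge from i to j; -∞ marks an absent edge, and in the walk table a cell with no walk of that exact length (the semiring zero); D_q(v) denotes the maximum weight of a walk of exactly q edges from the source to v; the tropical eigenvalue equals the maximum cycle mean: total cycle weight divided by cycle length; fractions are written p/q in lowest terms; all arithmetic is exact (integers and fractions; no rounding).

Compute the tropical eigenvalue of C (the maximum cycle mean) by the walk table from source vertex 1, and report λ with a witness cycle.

q=0: [-∞, 0, -∞, -∞]
q=1: [-∞, -20, -9, -7]
q=2: [-18, -7, -16, -27]
q=3: [-32, -14, -16, -14]
q=4: [-25, -14, -23, -21]
Optimal cycle mean attained by: cycle 1->2->1, total (-9) + 2, length 2.
Answer: λ = -7/2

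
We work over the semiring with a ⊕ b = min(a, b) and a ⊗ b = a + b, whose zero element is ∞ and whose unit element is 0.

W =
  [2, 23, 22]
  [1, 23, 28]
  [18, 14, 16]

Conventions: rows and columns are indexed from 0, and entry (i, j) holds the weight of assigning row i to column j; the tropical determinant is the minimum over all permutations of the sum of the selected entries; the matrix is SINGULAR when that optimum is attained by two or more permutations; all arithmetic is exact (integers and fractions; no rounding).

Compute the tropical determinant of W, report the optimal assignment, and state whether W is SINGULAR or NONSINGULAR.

σ = (0, 1, 2): 2 + 23 + 16 = 41
σ = (0, 2, 1): 2 + 28 + 14 = 44
σ = (1, 0, 2): 23 + 1 + 16 = 40
σ = (1, 2, 0): 23 + 28 + 18 = 69
σ = (2, 0, 1): 22 + 1 + 14 = 37
σ = (2, 1, 0): 22 + 23 + 18 = 63
Optimal value attained by: σ = (2, 0, 1).
Answer: det⊕(W) = 37; verdict: NONSINGULAR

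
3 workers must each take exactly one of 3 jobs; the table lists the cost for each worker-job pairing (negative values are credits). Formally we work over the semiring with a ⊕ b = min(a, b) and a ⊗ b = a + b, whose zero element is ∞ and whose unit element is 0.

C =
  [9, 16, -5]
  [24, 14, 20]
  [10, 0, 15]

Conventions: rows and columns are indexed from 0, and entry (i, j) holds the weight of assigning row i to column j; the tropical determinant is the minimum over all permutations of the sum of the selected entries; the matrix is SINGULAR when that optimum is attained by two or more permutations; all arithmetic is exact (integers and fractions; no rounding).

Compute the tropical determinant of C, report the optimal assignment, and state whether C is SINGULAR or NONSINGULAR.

σ = (0, 1, 2): 9 + 14 + 15 = 38
σ = (0, 2, 1): 9 + 20 + 0 = 29
σ = (1, 0, 2): 16 + 24 + 15 = 55
σ = (1, 2, 0): 16 + 20 + 10 = 46
σ = (2, 0, 1): (-5) + 24 + 0 = 19
σ = (2, 1, 0): (-5) + 14 + 10 = 19
Optimal value attained by: σ = (2, 0, 1).
Answer: det⊕(C) = 19; verdict: SINGULAR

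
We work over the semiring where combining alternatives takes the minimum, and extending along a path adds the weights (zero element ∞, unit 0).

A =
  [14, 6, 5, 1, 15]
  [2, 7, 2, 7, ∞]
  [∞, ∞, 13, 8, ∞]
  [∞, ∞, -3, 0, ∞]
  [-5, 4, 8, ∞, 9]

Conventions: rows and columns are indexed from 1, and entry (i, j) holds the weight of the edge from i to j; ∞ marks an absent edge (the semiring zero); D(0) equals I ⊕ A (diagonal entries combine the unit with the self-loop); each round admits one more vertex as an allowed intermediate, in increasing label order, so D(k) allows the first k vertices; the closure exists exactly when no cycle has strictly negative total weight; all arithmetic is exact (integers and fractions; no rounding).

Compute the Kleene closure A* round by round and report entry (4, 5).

D(0):
  [0, 6, 5, 1, 15]
  [2, 0, 2, 7, ∞]
  [∞, ∞, 0, 8, ∞]
  [∞, ∞, -3, 0, ∞]
  [-5, 4, 8, ∞, 0]
D(1):
  [0, 6, 5, 1, 15]
  [2, 0, 2, 3, 17]
  [∞, ∞, 0, 8, ∞]
  [∞, ∞, -3, 0, ∞]
  [-5, 1, 0, -4, 0]
D(2):
  [0, 6, 5, 1, 15]
  [2, 0, 2, 3, 17]
  [∞, ∞, 0, 8, ∞]
  [∞, ∞, -3, 0, ∞]
  [-5, 1, 0, -4, 0]
D(3):
  [0, 6, 5, 1, 15]
  [2, 0, 2, 3, 17]
  [∞, ∞, 0, 8, ∞]
  [∞, ∞, -3, 0, ∞]
  [-5, 1, 0, -4, 0]
D(4):
  [0, 6, -2, 1, 15]
  [2, 0, 0, 3, 17]
  [∞, ∞, 0, 8, ∞]
  [∞, ∞, -3, 0, ∞]
  [-5, 1, -7, -4, 0]
D(5):
  [0, 6, -2, 1, 15]
  [2, 0, 0, 3, 17]
  [∞, ∞, 0, 8, ∞]
  [∞, ∞, -3, 0, ∞]
  [-5, 1, -7, -4, 0]
Answer: A*[4][5] = ∞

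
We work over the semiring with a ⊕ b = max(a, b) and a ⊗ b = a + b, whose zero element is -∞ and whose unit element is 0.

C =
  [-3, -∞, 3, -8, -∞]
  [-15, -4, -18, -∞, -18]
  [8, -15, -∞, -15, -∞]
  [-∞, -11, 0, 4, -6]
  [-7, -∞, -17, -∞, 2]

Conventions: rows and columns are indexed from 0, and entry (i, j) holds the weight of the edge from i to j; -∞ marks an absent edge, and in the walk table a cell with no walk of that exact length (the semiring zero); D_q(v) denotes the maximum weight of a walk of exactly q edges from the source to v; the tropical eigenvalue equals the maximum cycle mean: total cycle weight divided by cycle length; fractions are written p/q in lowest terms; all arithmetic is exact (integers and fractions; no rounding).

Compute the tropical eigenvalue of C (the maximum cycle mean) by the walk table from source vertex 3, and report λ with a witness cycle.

q=0: [-∞, -∞, -∞, 0, -∞]
q=1: [-∞, -11, 0, 4, -6]
q=2: [8, -7, 4, 8, -2]
q=3: [12, -3, 11, 12, 2]
q=4: [19, 1, 15, 16, 6]
q=5: [23, 5, 22, 20, 10]
Optimal cycle mean attained by: cycle 0->2->0, total 3 + 8, length 2.
Answer: λ = 11/2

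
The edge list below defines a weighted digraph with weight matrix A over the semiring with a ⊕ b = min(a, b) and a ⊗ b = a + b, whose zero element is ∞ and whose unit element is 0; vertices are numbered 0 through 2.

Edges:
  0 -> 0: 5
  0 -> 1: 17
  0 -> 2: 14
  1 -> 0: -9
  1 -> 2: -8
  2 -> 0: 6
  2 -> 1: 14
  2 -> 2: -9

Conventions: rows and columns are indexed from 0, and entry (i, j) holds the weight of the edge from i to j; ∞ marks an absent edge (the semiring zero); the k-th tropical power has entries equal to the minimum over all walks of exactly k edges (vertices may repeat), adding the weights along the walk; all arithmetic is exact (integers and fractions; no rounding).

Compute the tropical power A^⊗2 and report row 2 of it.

A^⊗2:
  [8, 22, 5]
  [-4, 6, -17]
  [-3, 5, -18]
Answer: row 2 of A^⊗2 = [-3, 5, -18]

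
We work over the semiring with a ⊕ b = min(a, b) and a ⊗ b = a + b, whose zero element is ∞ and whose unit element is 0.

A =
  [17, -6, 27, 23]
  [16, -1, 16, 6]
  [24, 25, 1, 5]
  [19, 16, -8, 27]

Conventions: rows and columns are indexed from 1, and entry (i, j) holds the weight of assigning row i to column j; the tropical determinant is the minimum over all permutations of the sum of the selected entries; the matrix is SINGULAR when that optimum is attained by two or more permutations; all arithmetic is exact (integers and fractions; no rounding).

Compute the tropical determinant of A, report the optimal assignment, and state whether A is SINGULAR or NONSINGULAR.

σ = (1, 2, 3, 4): 17 + (-1) + 1 + 27 = 44
σ = (1, 2, 4, 3): 17 + (-1) + 5 + (-8) = 13
σ = (1, 3, 2, 4): 17 + 16 + 25 + 27 = 85
σ = (1, 3, 4, 2): 17 + 16 + 5 + 16 = 54
σ = (1, 4, 2, 3): 17 + 6 + 25 + (-8) = 40
σ = (1, 4, 3, 2): 17 + 6 + 1 + 16 = 40
σ = (2, 1, 3, 4): (-6) + 16 + 1 + 27 = 38
σ = (2, 1, 4, 3): (-6) + 16 + 5 + (-8) = 7
σ = (2, 3, 1, 4): (-6) + 16 + 24 + 27 = 61
σ = (2, 3, 4, 1): (-6) + 16 + 5 + 19 = 34
σ = (2, 4, 1, 3): (-6) + 6 + 24 + (-8) = 16
σ = (2, 4, 3, 1): (-6) + 6 + 1 + 19 = 20
σ = (3, 1, 2, 4): 27 + 16 + 25 + 27 = 95
σ = (3, 1, 4, 2): 27 + 16 + 5 + 16 = 64
σ = (3, 2, 1, 4): 27 + (-1) + 24 + 27 = 77
σ = (3, 2, 4, 1): 27 + (-1) + 5 + 19 = 50
σ = (3, 4, 1, 2): 27 + 6 + 24 + 16 = 73
σ = (3, 4, 2, 1): 27 + 6 + 25 + 19 = 77
σ = (4, 1, 2, 3): 23 + 16 + 25 + (-8) = 56
σ = (4, 1, 3, 2): 23 + 16 + 1 + 16 = 56
σ = (4, 2, 1, 3): 23 + (-1) + 24 + (-8) = 38
σ = (4, 2, 3, 1): 23 + (-1) + 1 + 19 = 42
σ = (4, 3, 1, 2): 23 + 16 + 24 + 16 = 79
σ = (4, 3, 2, 1): 23 + 16 + 25 + 19 = 83
Optimal value attained by: σ = (2, 1, 4, 3).
Answer: det⊕(A) = 7; verdict: NONSINGULAR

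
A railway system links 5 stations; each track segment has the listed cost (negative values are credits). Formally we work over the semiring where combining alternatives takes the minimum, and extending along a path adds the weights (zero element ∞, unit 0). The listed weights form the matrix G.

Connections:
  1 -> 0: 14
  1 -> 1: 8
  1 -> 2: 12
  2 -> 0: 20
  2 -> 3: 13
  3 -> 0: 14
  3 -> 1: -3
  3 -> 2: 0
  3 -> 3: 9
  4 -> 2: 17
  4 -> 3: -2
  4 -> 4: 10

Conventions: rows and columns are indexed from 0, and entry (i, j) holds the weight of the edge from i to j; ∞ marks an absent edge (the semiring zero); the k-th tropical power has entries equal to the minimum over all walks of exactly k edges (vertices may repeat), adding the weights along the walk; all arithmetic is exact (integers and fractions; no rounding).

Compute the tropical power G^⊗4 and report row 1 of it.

G^⊗2:
  [∞, ∞, ∞, ∞, ∞]
  [22, 16, 20, 25, ∞]
  [27, 10, 13, 22, ∞]
  [11, 5, 9, 13, ∞]
  [12, -5, -2, 7, 20]
G^⊗3:
  [∞, ∞, ∞, ∞, ∞]
  [30, 22, 25, 33, ∞]
  [24, 18, 22, 26, ∞]
  [19, 10, 13, 22, ∞]
  [9, 3, 7, 11, 30]
G^⊗4:
  [∞, ∞, ∞, ∞, ∞]
  [36, 30, 33, 38, ∞]
  [32, 23, 26, 35, ∞]
  [24, 18, 22, 26, ∞]
  [17, 8, 11, 20, 40]
Answer: row 1 of G^⊗4 = [36, 30, 33, 38, ∞]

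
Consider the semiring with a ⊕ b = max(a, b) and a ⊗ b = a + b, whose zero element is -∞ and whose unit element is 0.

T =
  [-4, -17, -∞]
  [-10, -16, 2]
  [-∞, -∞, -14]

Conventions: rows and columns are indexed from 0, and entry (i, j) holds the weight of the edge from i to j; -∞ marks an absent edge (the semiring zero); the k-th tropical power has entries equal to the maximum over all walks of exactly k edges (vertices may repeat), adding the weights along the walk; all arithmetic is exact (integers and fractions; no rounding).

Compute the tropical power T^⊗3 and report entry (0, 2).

T^⊗2:
  [-8, -21, -15]
  [-14, -27, -12]
  [-∞, -∞, -28]
T^⊗3:
  [-12, -25, -19]
  [-18, -31, -25]
  [-∞, -∞, -42]
Key observation: the optimum is the walk 0->0->1->2, with weight (-4) + (-17) + 2 = -19.
Optimal value attained by: walk 0->0->1->2.
Answer: (T^⊗3)[0][2] = -19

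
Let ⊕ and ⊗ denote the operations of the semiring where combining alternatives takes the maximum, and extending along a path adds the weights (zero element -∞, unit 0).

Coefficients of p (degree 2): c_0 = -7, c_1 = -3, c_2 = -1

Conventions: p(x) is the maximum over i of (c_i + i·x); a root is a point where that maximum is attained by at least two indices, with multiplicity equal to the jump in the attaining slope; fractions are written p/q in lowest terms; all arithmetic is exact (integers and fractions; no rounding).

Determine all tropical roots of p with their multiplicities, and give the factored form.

hull edge (i=0, c=-7) to (i=1, c=-3): slope 4, span 1
hull edge (i=1, c=-3) to (i=2, c=-1): slope 2, span 1
Factored form: p(x) = -1 ⊗ (x ⊕ (-4)) ⊗ (x ⊕ (-2))
Answer: roots = -4 (mult 1), -2 (mult 1)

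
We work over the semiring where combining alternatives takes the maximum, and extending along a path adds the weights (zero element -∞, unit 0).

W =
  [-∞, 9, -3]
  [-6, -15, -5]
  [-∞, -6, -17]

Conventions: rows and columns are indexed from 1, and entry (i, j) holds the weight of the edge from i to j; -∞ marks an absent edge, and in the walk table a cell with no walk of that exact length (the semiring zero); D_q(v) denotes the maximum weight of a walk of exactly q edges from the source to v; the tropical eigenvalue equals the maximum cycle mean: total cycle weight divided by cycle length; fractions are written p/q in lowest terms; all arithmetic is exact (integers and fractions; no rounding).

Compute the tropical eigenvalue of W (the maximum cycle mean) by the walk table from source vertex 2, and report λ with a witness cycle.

q=0: [-∞, 0, -∞]
q=1: [-6, -15, -5]
q=2: [-21, 3, -9]
q=3: [-3, -12, -2]
Optimal cycle mean attained by: cycle 1->2->1, total 9 + (-6), length 2.
Answer: λ = 3/2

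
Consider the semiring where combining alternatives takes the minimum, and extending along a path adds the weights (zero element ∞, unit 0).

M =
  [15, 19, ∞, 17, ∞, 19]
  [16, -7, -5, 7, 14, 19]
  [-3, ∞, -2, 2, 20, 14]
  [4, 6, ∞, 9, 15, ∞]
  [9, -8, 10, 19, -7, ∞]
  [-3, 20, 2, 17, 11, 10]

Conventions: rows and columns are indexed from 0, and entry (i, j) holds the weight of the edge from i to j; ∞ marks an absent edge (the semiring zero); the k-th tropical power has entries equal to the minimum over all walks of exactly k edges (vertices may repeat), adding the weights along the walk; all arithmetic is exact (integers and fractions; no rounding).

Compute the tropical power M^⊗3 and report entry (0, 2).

M^⊗2:
  [16, 12, 14, 26, 30, 29]
  [-8, -14, -12, -3, 7, 9]
  [-5, 8, -4, 0, 13, 12]
  [13, -1, 1, 13, 8, 23]
  [2, -15, -13, -1, -14, 11]
  [-1, 3, 0, 4, 4, 16]
M^⊗3:
  [11, 5, 7, 16, 23, 28]
  [-15, -21, -19, -10, 0, 2]
  [-7, 1, -6, -2, 6, 10]
  [-2, -8, -6, 3, 1, 15]
  [-16, -22, -20, -11, -21, 1]
  [-3, -4, -2, 2, -3, 14]
Key observation: the optimum is the walk 0->1->1->2, with weight 19 + (-7) + (-5) = 7.
Optimal value attained by: walk 0->1->1->2.
Answer: (M^⊗3)[0][2] = 7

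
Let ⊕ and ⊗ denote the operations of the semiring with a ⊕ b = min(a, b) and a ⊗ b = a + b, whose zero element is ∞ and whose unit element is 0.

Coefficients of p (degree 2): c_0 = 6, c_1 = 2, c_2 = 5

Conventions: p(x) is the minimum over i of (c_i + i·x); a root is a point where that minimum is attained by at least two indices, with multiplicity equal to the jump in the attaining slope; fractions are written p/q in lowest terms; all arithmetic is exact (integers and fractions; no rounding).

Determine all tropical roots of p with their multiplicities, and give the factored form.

hull edge (i=0, c=6) to (i=1, c=2): slope -4, span 1
hull edge (i=1, c=2) to (i=2, c=5): slope 3, span 1
Factored form: p(x) = 5 ⊗ (x ⊕ (-3)) ⊗ (x ⊕ 4)
Answer: roots = -3 (mult 1), 4 (mult 1)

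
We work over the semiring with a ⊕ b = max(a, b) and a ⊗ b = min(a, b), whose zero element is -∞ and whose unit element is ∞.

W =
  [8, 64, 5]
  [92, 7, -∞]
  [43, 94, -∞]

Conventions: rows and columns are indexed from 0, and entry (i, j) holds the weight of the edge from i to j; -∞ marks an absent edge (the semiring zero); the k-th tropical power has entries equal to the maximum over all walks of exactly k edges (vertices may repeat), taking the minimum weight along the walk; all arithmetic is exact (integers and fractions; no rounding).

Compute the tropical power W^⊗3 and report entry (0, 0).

W^⊗2:
  [64, 8, 5]
  [8, 64, 5]
  [92, 43, 5]
W^⊗3:
  [8, 64, 5]
  [64, 8, 5]
  [43, 64, 5]
Key observation: the optimum is the walk 0->0->1->0, with weight 8 min 64 min 92 = 8.
Optimal value attained by: walk 0->0->1->0.
Answer: (W^⊗3)[0][0] = 8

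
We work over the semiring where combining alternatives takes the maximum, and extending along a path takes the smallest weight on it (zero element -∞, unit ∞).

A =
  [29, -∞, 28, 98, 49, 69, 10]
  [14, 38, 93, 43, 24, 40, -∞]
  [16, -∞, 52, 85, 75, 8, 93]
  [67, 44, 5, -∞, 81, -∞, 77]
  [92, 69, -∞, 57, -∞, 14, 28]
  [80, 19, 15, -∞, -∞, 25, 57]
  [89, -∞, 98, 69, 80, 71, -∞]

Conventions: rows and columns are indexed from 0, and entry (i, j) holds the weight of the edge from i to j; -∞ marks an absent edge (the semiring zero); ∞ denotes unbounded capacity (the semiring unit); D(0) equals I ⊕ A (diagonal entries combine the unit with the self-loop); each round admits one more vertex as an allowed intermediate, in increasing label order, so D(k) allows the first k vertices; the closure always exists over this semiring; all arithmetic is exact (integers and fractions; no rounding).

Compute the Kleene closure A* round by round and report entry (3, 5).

D(0):
  [∞, -∞, 28, 98, 49, 69, 10]
  [14, ∞, 93, 43, 24, 40, -∞]
  [16, -∞, ∞, 85, 75, 8, 93]
  [67, 44, 5, ∞, 81, -∞, 77]
  [92, 69, -∞, 57, ∞, 14, 28]
  [80, 19, 15, -∞, -∞, ∞, 57]
  [89, -∞, 98, 69, 80, 71, ∞]
D(1):
  [∞, -∞, 28, 98, 49, 69, 10]
  [14, ∞, 93, 43, 24, 40, 10]
  [16, -∞, ∞, 85, 75, 16, 93]
  [67, 44, 28, ∞, 81, 67, 77]
  [92, 69, 28, 92, ∞, 69, 28]
  [80, 19, 28, 80, 49, ∞, 57]
  [89, -∞, 98, 89, 80, 71, ∞]
D(2):
  [∞, -∞, 28, 98, 49, 69, 10]
  [14, ∞, 93, 43, 24, 40, 10]
  [16, -∞, ∞, 85, 75, 16, 93]
  [67, 44, 44, ∞, 81, 67, 77]
  [92, 69, 69, 92, ∞, 69, 28]
  [80, 19, 28, 80, 49, ∞, 57]
  [89, -∞, 98, 89, 80, 71, ∞]
D(3):
  [∞, -∞, 28, 98, 49, 69, 28]
  [16, ∞, 93, 85, 75, 40, 93]
  [16, -∞, ∞, 85, 75, 16, 93]
  [67, 44, 44, ∞, 81, 67, 77]
  [92, 69, 69, 92, ∞, 69, 69]
  [80, 19, 28, 80, 49, ∞, 57]
  [89, -∞, 98, 89, 80, 71, ∞]
D(4):
  [∞, 44, 44, 98, 81, 69, 77]
  [67, ∞, 93, 85, 81, 67, 93]
  [67, 44, ∞, 85, 81, 67, 93]
  [67, 44, 44, ∞, 81, 67, 77]
  [92, 69, 69, 92, ∞, 69, 77]
  [80, 44, 44, 80, 80, ∞, 77]
  [89, 44, 98, 89, 81, 71, ∞]
D(5):
  [∞, 69, 69, 98, 81, 69, 77]
  [81, ∞, 93, 85, 81, 69, 93]
  [81, 69, ∞, 85, 81, 69, 93]
  [81, 69, 69, ∞, 81, 69, 77]
  [92, 69, 69, 92, ∞, 69, 77]
  [80, 69, 69, 80, 80, ∞, 77]
  [89, 69, 98, 89, 81, 71, ∞]
D(6):
  [∞, 69, 69, 98, 81, 69, 77]
  [81, ∞, 93, 85, 81, 69, 93]
  [81, 69, ∞, 85, 81, 69, 93]
  [81, 69, 69, ∞, 81, 69, 77]
  [92, 69, 69, 92, ∞, 69, 77]
  [80, 69, 69, 80, 80, ∞, 77]
  [89, 69, 98, 89, 81, 71, ∞]
D(7):
  [∞, 69, 77, 98, 81, 71, 77]
  [89, ∞, 93, 89, 81, 71, 93]
  [89, 69, ∞, 89, 81, 71, 93]
  [81, 69, 77, ∞, 81, 71, 77]
  [92, 69, 77, 92, ∞, 71, 77]
  [80, 69, 77, 80, 80, ∞, 77]
  [89, 69, 98, 89, 81, 71, ∞]
Answer: A*[3][5] = 71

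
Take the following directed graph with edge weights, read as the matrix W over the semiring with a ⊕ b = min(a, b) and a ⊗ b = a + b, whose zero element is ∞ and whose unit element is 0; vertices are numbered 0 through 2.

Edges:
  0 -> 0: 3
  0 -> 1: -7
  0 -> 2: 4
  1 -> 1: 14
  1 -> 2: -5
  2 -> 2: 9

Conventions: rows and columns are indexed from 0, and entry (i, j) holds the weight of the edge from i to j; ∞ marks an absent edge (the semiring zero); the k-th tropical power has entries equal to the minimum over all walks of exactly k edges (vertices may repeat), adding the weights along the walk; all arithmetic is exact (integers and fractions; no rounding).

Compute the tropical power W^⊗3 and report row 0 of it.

W^⊗2:
  [6, -4, -12]
  [∞, 28, 4]
  [∞, ∞, 18]
W^⊗3:
  [9, -1, -9]
  [∞, 42, 13]
  [∞, ∞, 27]
Answer: row 0 of W^⊗3 = [9, -1, -9]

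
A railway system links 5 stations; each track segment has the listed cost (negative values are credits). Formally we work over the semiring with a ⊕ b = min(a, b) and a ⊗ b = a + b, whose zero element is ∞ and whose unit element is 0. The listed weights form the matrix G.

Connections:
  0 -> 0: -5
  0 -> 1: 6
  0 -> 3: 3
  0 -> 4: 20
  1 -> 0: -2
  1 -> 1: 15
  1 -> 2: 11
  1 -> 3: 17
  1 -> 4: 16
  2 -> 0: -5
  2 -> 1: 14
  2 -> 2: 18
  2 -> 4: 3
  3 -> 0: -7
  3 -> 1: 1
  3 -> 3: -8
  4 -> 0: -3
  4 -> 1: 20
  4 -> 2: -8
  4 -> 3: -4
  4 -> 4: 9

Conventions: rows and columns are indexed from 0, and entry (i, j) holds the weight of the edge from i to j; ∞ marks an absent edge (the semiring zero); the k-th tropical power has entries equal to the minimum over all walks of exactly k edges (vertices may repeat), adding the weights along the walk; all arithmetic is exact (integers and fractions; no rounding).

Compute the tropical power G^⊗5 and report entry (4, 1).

G^⊗2:
  [-10, 1, 12, -5, 15]
  [-7, 4, 8, 1, 14]
  [-10, 1, -5, -2, 12]
  [-15, -7, 12, -16, 13]
  [-13, -3, 1, -12, -5]
G^⊗3:
  [-15, -4, 7, -13, 10]
  [-12, -1, 6, -7, 11]
  [-15, -4, 4, -10, -2]
  [-23, -15, 4, -24, 5]
  [-19, -11, -13, -20, 4]
G^⊗4:
  [-20, -12, 2, -21, 5]
  [-17, -6, 3, -15, 8]
  [-20, -9, -10, -18, 5]
  [-31, -23, -4, -32, -3]
  [-27, -19, -4, -28, -10]
G^⊗5:
  [-28, -20, -3, -29, 0]
  [-22, -14, 0, -23, 3]
  [-25, -17, -3, -26, -7]
  [-39, -31, -12, -40, -11]
  [-35, -27, -18, -36, -7]
Key observation: the optimum is the walk 4->3->3->3->3->1, with weight (-4) + (-8) + (-8) + (-8) + 1 = -27.
Optimal value attained by: walk 4->3->3->3->3->1.
Answer: (G^⊗5)[4][1] = -27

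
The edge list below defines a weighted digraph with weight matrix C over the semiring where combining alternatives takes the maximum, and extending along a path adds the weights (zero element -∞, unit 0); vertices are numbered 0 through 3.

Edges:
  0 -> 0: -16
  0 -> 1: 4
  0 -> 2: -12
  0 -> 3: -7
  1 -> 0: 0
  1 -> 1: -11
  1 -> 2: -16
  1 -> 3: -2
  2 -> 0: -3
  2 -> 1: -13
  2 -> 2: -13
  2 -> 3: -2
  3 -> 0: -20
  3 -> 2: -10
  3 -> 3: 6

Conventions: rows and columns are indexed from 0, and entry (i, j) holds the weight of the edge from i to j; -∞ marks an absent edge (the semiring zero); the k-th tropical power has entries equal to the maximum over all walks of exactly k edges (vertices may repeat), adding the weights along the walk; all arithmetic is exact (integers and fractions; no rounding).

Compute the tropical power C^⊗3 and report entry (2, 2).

C^⊗2:
  [4, -7, -12, 2]
  [-11, 4, -12, 4]
  [-13, 1, -12, 4]
  [-13, -16, -4, 12]
C^⊗3:
  [-7, 8, -8, 8]
  [4, -7, -6, 10]
  [1, -9, -6, 10]
  [-7, -9, 2, 18]
Key observation: the optimum is the walk 2->3->3->2, with weight (-2) + 6 + (-10) = -6.
Optimal value attained by: walk 2->3->3->2.
Answer: (C^⊗3)[2][2] = -6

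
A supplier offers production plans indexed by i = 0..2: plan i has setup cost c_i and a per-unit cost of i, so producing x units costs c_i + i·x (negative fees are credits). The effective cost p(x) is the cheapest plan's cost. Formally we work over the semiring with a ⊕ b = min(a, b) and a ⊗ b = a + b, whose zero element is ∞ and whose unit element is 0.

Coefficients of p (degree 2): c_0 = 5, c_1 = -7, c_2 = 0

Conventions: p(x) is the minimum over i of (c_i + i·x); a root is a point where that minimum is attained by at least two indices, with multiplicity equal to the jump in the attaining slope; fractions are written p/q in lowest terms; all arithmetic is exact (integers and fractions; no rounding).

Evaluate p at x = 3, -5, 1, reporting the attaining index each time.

p(3) = min(5+0·3=5, -7+1·3=-4, 0+2·3=6) = -4 (attained by i=1)
p(-5) = min(5+0·(-5)=5, -7+1·(-5)=-12, 0+2·(-5)=-10) = -12 (attained by i=1)
p(1) = min(5+0·1=5, -7+1·1=-6, 0+2·1=2) = -6 (attained by i=1)
Answer: p(3) = -4; p(-5) = -12; p(1) = -6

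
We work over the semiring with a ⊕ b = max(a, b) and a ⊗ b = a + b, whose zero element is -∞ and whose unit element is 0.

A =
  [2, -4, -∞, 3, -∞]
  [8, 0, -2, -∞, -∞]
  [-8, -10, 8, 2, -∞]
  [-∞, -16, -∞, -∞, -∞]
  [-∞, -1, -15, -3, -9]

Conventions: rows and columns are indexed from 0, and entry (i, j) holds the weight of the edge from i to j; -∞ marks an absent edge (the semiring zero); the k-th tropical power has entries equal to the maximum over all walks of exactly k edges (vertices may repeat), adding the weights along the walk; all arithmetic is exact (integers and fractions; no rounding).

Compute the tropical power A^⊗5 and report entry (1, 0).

A^⊗2:
  [4, -2, -6, 5, -∞]
  [10, 4, 6, 11, -∞]
  [0, -2, 16, 10, -∞]
  [-8, -16, -18, -∞, -∞]
  [7, -1, -3, -12, -18]
A^⊗3:
  [6, 0, 2, 7, -∞]
  [12, 6, 14, 13, -∞]
  [8, 6, 24, 18, -∞]
  [-6, -12, -10, -5, -∞]
  [9, 3, 5, 10, -27]
A^⊗4:
  [8, 2, 10, 9, -∞]
  [14, 8, 22, 16, -∞]
  [16, 14, 32, 26, -∞]
  [-4, -10, -2, -3, -∞]
  [11, 5, 13, 12, -36]
A^⊗5:
  [10, 4, 18, 12, -∞]
  [16, 12, 30, 24, -∞]
  [24, 22, 40, 34, -∞]
  [-2, -8, 6, 0, -∞]
  [13, 7, 21, 15, -45]
Key observation: the optimum is the walk 1->0->0->0->0->0, with weight 8 + 2 + 2 + 2 + 2 = 16.
Optimal value attained by: walk 1->0->0->0->0->0.
Answer: (A^⊗5)[1][0] = 16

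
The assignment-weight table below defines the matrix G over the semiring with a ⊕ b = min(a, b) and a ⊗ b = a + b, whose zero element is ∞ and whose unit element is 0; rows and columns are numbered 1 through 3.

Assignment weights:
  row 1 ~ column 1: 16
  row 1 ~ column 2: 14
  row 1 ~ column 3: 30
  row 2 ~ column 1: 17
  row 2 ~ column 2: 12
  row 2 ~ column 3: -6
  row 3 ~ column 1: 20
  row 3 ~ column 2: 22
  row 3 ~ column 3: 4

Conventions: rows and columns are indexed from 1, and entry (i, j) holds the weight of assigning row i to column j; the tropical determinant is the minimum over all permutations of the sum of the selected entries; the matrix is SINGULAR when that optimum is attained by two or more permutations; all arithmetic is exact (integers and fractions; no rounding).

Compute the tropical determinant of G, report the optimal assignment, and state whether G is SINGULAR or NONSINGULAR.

σ = (1, 2, 3): 16 + 12 + 4 = 32
σ = (1, 3, 2): 16 + (-6) + 22 = 32
σ = (2, 1, 3): 14 + 17 + 4 = 35
σ = (2, 3, 1): 14 + (-6) + 20 = 28
σ = (3, 1, 2): 30 + 17 + 22 = 69
σ = (3, 2, 1): 30 + 12 + 20 = 62
Optimal value attained by: σ = (2, 3, 1).
Answer: det⊕(G) = 28; verdict: NONSINGULAR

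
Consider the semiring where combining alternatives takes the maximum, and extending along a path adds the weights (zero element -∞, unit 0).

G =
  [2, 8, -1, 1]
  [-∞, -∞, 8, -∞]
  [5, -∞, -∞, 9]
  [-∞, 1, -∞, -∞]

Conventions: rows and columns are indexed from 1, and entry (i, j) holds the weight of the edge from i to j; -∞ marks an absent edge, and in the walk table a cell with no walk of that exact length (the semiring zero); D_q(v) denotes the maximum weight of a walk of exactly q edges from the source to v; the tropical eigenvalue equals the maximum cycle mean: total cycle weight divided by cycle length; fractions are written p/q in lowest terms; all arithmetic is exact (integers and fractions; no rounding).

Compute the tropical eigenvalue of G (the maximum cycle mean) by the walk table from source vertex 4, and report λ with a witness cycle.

q=0: [-∞, -∞, -∞, 0]
q=1: [-∞, 1, -∞, -∞]
q=2: [-∞, -∞, 9, -∞]
q=3: [14, -∞, -∞, 18]
q=4: [16, 22, 13, 15]
Optimal cycle mean attained by: cycle 1->2->3->1, total 8 + 8 + 5, length 3.
Answer: λ = 7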